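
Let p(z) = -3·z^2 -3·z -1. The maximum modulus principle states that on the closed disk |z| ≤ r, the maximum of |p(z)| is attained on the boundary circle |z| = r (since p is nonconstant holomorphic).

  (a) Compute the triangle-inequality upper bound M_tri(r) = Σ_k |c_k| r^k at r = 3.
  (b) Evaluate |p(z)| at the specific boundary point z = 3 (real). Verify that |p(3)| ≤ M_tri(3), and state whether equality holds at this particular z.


Coefficients: c_0 = -1, c_1 = -3, c_2 = -3. Radius r = 3.
Part (a). Triangle bound: M_tri(r) = Σ_k |c_k| r^k
  = |-1|·3^0 + |-3|·3^1 + |-3|·3^2
  = 1 + 9 + 27 = 37.
This bounds M(r) := max_{|z|=r} |p(z)| from above; equality holds iff all terms c_k z^k can be made to align in phase at a single z on |z|=r.
Part (b). At z = 3 (real, on the circle |z| = r):
  p(3) = (-1)·3^0 + (-3)·3^1 + (-3)·3^2 = -37.
  |p(3)| = 37.
Since all nonzero coefficients share the same sign, |p(3)| = 37 = M_tri(3); the triangle bound is attained at z = 3, so in fact M(r) = 37.

M_tri(3) = 37; |p(3)| = 37; equality at z=3: yes.


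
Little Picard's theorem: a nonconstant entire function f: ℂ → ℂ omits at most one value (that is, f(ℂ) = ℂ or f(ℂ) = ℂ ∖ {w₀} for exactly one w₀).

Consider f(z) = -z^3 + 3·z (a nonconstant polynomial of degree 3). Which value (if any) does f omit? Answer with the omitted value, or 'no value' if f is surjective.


Little Picard bounds the complement of f(ℂ) to at most one point.
For every w ∈ ℂ, the equation p(z) − w = 0 is a nonconstant polynomial in z and hence has at least one root by the fundamental theorem of algebra. So p is surjective onto ℂ, omitting no value.

Omitted value: no value.


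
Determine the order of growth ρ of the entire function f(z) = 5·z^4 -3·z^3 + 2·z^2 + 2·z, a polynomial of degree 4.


|f(z)| ≤ Σ|c_k|·r^k = O(r^4) as r → ∞. Polynomial growth is O(e^{r^ε}) for every ε > 0 (since r^4/e^{r^ε} → 0), so ρ ≤ ε for all ε > 0, i.e. ρ = 0. Every nonconstant polynomial has order 0.
Therefore ρ = 0.

Order ρ = 0.


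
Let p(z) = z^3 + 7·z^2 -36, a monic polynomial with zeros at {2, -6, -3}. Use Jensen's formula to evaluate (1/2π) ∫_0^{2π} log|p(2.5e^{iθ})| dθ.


Zeros: -6, -3, 2; r = 2.5.
Inside |z| < r: 2. Outside (|z| ≥ r): -6, -3.
p(0) = -36, so log|p(0)| = log(36) = 3.5835.
Apply Jensen: I(r) = log|p(0)| + Σ_k log(r/|z_k|), summed over zeros inside |z| < r.
  log(r/|z_k|) for z_k = 2: log(2.5/2) = 0.2231
  Outside zeros (-6, -3) contribute nothing to the Jensen sum.
Sum over inside zeros: 0.2231.
I(r) = log|p(0)| + (inside sum) = 3.5835 + 0.2231 = 3.8067.
Note: since some zeros are outside |z| ≤ r, the simplified n·log(r) form does NOT apply — only the inside zeros contribute.

I(r) ≈ 3.8067.


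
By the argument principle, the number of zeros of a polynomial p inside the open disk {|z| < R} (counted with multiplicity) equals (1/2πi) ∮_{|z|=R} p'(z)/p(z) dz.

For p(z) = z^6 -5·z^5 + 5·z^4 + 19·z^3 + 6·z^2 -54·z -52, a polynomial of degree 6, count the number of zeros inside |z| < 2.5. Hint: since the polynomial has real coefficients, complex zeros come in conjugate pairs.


The zeros of p are: (3 + 2i), (3 - 2i), -1, 2, (-1 + 1i), (-1 - 1i).
Their magnitudes are: 3.606, 3.606, 1, 2, 1.414, 1.414.
Zeros with |z| < R = 2.5: -1, 2, (-1 + 1i), (-1 - 1i).
Count = 4.
By the argument principle, (1/2πi) ∮_{|z|=R} p'(z)/p(z) dz equals exactly this count.

Number of zeros inside |z| < 2.5: 4.


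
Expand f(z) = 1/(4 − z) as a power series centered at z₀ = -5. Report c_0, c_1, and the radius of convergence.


Let w = z − z₀, so z = z₀ + w.
Then 4 − z = 4 − (z₀ + w) = (4 − z₀) − w = 9 − w.
f(z) = 1/(9 − w) = (1/(9)) · 1/(1 − w/(9)) = Σ_{n≥0} w^n / (9)^(n+1).
So c_n = 1/(9)^(n+1):
  c_0 = 1/(9)^1 = 1/9.
  c_1 = 1/(9)^2 = 1/81.
The series is valid for |w/d| < 1, i.e. |z − z₀| < |d|.
Radius of convergence: R = |4 − z₀| = |9| = 9 (distance from z₀ to the singularity z = 4).

c_0 = 1/9, c_1 = 1/81; R = 9.


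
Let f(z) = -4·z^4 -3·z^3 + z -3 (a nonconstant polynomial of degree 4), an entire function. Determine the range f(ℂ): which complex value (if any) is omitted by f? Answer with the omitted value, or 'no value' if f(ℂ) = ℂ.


Little Picard bounds the complement of f(ℂ) to at most one point.
For every w ∈ ℂ, the equation p(z) − w = 0 is a nonconstant polynomial in z and hence has at least one root by the fundamental theorem of algebra. So p is surjective onto ℂ, omitting no value.

Omitted value: no value.


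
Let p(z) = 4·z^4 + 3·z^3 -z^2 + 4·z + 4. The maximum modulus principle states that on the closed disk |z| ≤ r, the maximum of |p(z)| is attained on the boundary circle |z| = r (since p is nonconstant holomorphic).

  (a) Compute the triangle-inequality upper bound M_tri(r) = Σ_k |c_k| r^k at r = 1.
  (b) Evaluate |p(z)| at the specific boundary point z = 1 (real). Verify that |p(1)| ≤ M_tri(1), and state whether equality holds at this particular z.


Coefficients: c_0 = 4, c_1 = 4, c_2 = -1, c_3 = 3, c_4 = 4. Radius r = 1.
Part (a). Triangle bound: M_tri(r) = Σ_k |c_k| r^k
  = |4|·1^0 + |4|·1^1 + |-1|·1^2 + |3|·1^3 + |4|·1^4
  = 4 + 4 + 1 + 3 + 4 = 16.
This bounds M(r) := max_{|z|=r} |p(z)| from above; equality holds iff all terms c_k z^k can be made to align in phase at a single z on |z|=r.
Part (b). At z = 1 (real, on the circle |z| = r):
  p(1) = (4)·1^0 + (4)·1^1 + (-1)·1^2 + (3)·1^3 + (4)·1^4 = 14.
  |p(1)| = 14.
Check: |p(1)| = 14 ≤ 16 = M_tri(1). ✓ Equality does not hold at z = 1 (the coefficients have mixed signs, so the terms do not all align in phase there).

M_tri(1) = 16; |p(1)| = 14; equality at z=1: no.


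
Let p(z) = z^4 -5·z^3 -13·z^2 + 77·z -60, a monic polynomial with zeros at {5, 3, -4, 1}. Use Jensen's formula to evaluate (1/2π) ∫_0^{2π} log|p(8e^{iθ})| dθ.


Zeros: -4, 1, 3, 5; r = 8.
Inside |z| < r: -4, 1, 3, 5. Outside (|z| ≥ r): ∅.
p(0) = -60, so log|p(0)| = log(60) = 4.0943.
Apply Jensen: I(r) = log|p(0)| + Σ_k log(r/|z_k|), summed over zeros inside |z| < r.
  log(r/|z_k|) for z_k = 5: log(8/5) = 0.4700
  log(r/|z_k|) for z_k = 3: log(8/3) = 0.9808
  log(r/|z_k|) for z_k = -4: log(8/4) = 0.6931
  log(r/|z_k|) for z_k = 1: log(8/1) = 2.0794
Sum over inside zeros: 4.2234.
I(r) = log|p(0)| + (inside sum) = 4.0943 + 4.2234 = 8.3178.
Closed form (all zeros inside, monic): I(r) = n·log(r) = 4·log(8) = 8.3178. ✓

I(r) ≈ 8.3178.


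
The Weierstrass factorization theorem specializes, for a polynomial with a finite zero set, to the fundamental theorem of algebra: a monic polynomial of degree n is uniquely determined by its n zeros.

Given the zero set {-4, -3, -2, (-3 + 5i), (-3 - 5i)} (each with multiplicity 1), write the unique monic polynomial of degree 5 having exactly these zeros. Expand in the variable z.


The polynomial is p(z) = ∏_{α ∈ S} (z − α), where S = {-4, -3, -2, (-3 + 5i), (-3 - 5i)}.
Expanding the product yields: p(z) = z^5 + 15·z^4 + 114·z^3 + 486·z^2 + 1028·z + 816.
Note conjugate pairs combine to real quadratics: (z − (-3+5i))(z − (-3−5i)) = z² + 6z + 34.
The resulting polynomial has degree 5 and real coefficients as required.

p(z) = z^5 + 15·z^4 + 114·z^3 + 486·z^2 + 1028·z + 816.


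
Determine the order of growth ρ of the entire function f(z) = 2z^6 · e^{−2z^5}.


M(r) = max_{|z|=r} |2|·|z|^6·|e^{−2z^5}| = 2·r^6 · e^{2r^5} (the factors attain their maxima compatibly on |z|=r). Then log M(r) = log 2 + 6·log r + 2r^5, dominated by the last term, so log log M(r) ~ 5·log r. The polynomial factor 2z^6 contributes only a log r term and does not affect the order. ρ = 5.
Therefore ρ = 5.

Order ρ = 5.


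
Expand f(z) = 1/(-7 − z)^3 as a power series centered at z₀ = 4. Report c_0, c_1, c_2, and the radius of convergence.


Let w = z − z₀, so z = z₀ + w.
Then -7 − z = -7 − (z₀ + w) = (-7 − z₀) − w = -11 − w.
f(z) = 1/(-11 − w)^3 = (1/(-11)^3) · (1 − w/(-11))^{−3}.
By the binomial series (1−u)^{−3} = Σ_{n≥0} C(n+2, 2) u^n for |u|<1, with u = w/(-11):
  c_n = C(n+2, 2) / (-11)^(n+3).
  c_0 = 1/(-11)^3 = -1/1331.
  c_1 = 3/(-11)^4 = 3/14641.
  c_2 = 6/(-11)^5 = -6/161051.
The series is valid for |w/d| < 1, i.e. |z − z₀| < |d|.
Radius of convergence: R = |-7 − z₀| = |-11| = 11 (distance from z₀ to the singularity z = -7).

c_0 = -1/1331, c_1 = 3/14641, c_2 = -6/161051; R = 11.


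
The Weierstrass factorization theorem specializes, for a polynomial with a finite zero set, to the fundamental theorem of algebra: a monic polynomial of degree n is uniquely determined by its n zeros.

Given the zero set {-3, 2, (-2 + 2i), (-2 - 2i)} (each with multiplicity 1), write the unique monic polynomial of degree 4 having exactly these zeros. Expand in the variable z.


The polynomial is p(z) = ∏_{α ∈ S} (z − α), where S = {-3, 2, (-2 + 2i), (-2 - 2i)}.
Expanding the product yields: p(z) = z^4 + 5·z^3 + 6·z^2 -16·z -48.
Note conjugate pairs combine to real quadratics: (z − (-2+2i))(z − (-2−2i)) = z² + 4z + 8.
The resulting polynomial has degree 4 and real coefficients as required.

p(z) = z^4 + 5·z^3 + 6·z^2 -16·z -48.


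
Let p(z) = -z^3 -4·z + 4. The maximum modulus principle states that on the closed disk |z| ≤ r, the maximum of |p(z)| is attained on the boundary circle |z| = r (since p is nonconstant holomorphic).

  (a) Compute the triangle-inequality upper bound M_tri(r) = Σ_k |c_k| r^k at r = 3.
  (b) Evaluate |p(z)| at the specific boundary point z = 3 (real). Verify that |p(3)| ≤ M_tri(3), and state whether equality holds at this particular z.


Coefficients: c_0 = 4, c_1 = -4, c_2 = 0, c_3 = -1. Radius r = 3.
Part (a). Triangle bound: M_tri(r) = Σ_k |c_k| r^k
  = |4|·3^0 + |-4|·3^1 + |0|·3^2 + |-1|·3^3
  = 4 + 12 + 0 + 27 = 43.
This bounds M(r) := max_{|z|=r} |p(z)| from above; equality holds iff all terms c_k z^k can be made to align in phase at a single z on |z|=r.
Part (b). At z = 3 (real, on the circle |z| = r):
  p(3) = (4)·3^0 + (-4)·3^1 + (0)·3^2 + (-1)·3^3 = -35.
  |p(3)| = 35.
Check: |p(3)| = 35 ≤ 43 = M_tri(3). ✓ Equality does not hold at z = 3 (the coefficients have mixed signs, so the terms do not all align in phase there).

M_tri(3) = 43; |p(3)| = 35; equality at z=3: no.


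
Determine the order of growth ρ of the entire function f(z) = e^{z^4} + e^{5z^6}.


Each summand is entire of order 4 and 6 respectively (as in the single-exponential case). The order of a sum is at most the max of the orders, so ρ ≤ 6. For the lower bound: on |z|=r choose arg z so that 5z^6 is real positive; then |e^{5z^6}| = e^{5r^6} while |e^{1z^4}| ≤ e^{1r^4} = o(e^{5r^6}). So |f| ≥ e^{5r^6}(1 − o(1)) and ρ ≥ 6. Hence ρ = max(4, 6) = 6.
Therefore ρ = 6.

Order ρ = 6.


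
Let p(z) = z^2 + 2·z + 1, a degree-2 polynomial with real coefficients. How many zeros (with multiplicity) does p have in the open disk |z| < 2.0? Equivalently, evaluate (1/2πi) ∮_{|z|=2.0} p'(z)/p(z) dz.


The zeros of p are: -1, -1.
Their magnitudes are: 1, 1.
Zeros with |z| < R = 2.0: -1, -1.
Count = 2.
By the argument principle, (1/2πi) ∮_{|z|=R} p'(z)/p(z) dz equals exactly this count.

Number of zeros inside |z| < 2.0: 2.


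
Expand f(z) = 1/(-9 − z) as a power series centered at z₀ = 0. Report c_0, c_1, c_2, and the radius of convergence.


Let w = z − z₀, so z = z₀ + w.
Then -9 − z = -9 − (z₀ + w) = (-9 − z₀) − w = -9 − w.
f(z) = 1/(-9 − w) = (1/(-9)) · 1/(1 − w/(-9)) = Σ_{n≥0} w^n / (-9)^(n+1).
So c_n = 1/(-9)^(n+1):
  c_0 = 1/(-9)^1 = -1/9.
  c_1 = 1/(-9)^2 = 1/81.
  c_2 = 1/(-9)^3 = -1/729.
The series is valid for |w/d| < 1, i.e. |z − z₀| < |d|.
Radius of convergence: R = |-9 − z₀| = |-9| = 9 (distance from z₀ to the singularity z = -9).

c_0 = -1/9, c_1 = 1/81, c_2 = -1/729; R = 9.


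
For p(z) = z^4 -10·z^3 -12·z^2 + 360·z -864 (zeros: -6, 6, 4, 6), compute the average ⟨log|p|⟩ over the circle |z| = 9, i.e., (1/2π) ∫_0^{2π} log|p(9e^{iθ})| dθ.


Zeros: -6, 4, 6, 6; r = 9.
Inside |z| < r: -6, 4, 6, 6. Outside (|z| ≥ r): ∅.
p(0) = -864, so log|p(0)| = log(864) = 6.7616.
Apply Jensen: I(r) = log|p(0)| + Σ_k log(r/|z_k|), summed over zeros inside |z| < r.
  log(r/|z_k|) for z_k = -6: log(9/6) = 0.4055
  log(r/|z_k|) for z_k = 6: log(9/6) = 0.4055
  log(r/|z_k|) for z_k = 4: log(9/4) = 0.8109
  log(r/|z_k|) for z_k = 6: log(9/6) = 0.4055
Sum over inside zeros: 2.0273.
I(r) = log|p(0)| + (inside sum) = 6.7616 + 2.0273 = 8.7889.
Closed form (all zeros inside, monic): I(r) = n·log(r) = 4·log(9) = 8.7889. ✓

I(r) ≈ 8.7889.


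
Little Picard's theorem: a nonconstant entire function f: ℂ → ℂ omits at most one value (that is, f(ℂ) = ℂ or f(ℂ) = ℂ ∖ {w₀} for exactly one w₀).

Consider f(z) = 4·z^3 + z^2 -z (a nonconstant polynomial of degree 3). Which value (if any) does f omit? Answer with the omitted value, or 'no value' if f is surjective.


Little Picard bounds the complement of f(ℂ) to at most one point.
For every w ∈ ℂ, the equation p(z) − w = 0 is a nonconstant polynomial in z and hence has at least one root by the fundamental theorem of algebra. So p is surjective onto ℂ, omitting no value.

Omitted value: no value.


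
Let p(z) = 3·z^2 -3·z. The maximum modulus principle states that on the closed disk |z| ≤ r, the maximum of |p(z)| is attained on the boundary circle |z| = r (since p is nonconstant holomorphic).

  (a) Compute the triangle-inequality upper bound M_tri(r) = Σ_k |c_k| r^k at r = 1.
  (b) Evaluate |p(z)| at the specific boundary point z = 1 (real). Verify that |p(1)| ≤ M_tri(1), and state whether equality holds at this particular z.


Coefficients: c_0 = 0, c_1 = -3, c_2 = 3. Radius r = 1.
Part (a). Triangle bound: M_tri(r) = Σ_k |c_k| r^k
  = |0|·1^0 + |-3|·1^1 + |3|·1^2
  = 0 + 3 + 3 = 6.
This bounds M(r) := max_{|z|=r} |p(z)| from above; equality holds iff all terms c_k z^k can be made to align in phase at a single z on |z|=r.
Part (b). At z = 1 (real, on the circle |z| = r):
  p(1) = (0)·1^0 + (-3)·1^1 + (3)·1^2 = 0.
  |p(1)| = 0.
Check: |p(1)| = 0 ≤ 6 = M_tri(1). ✓ Equality does not hold at z = 1 (the coefficients have mixed signs, so the terms do not all align in phase there).

M_tri(1) = 6; |p(1)| = 0; equality at z=1: no.


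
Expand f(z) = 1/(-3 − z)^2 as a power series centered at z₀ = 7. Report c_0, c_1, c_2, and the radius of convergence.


Let w = z − z₀, so z = z₀ + w.
Then -3 − z = -3 − (z₀ + w) = (-3 − z₀) − w = -10 − w.
f(z) = 1/(-10 − w)^2 = (1/(-10)^2) · (1 − w/(-10))^{−2}.
By the binomial series (1−u)^{−2} = Σ_{n≥0} C(n+1, 1) u^n for |u|<1, with u = w/(-10):
  c_n = C(n+1, 1) / (-10)^(n+2).
  c_0 = 1/(-10)^2 = 1/100.
  c_1 = 2/(-10)^3 = -1/500.
  c_2 = 3/(-10)^4 = 3/10000.
The series is valid for |w/d| < 1, i.e. |z − z₀| < |d|.
Radius of convergence: R = |-3 − z₀| = |-10| = 10 (distance from z₀ to the singularity z = -3).

c_0 = 1/100, c_1 = -1/500, c_2 = 3/10000; R = 10.


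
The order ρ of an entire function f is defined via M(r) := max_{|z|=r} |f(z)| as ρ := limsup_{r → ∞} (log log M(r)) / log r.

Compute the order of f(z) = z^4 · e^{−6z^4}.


M(r) = max_{|z|=r} |1|·|z|^4·|e^{−6z^4}| = 1·r^4 · e^{6r^4} (the factors attain their maxima compatibly on |z|=r). Then log M(r) = log 1 + 4·log r + 6r^4, dominated by the last term, so log log M(r) ~ 4·log r. The polynomial factor 1z^4 contributes only a log r term and does not affect the order. ρ = 4.
Therefore ρ = 4.

Order ρ = 4.


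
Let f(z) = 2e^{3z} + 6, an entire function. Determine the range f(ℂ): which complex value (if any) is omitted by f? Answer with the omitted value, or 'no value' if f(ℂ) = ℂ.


Little Picard bounds the complement of f(ℂ) to at most one point.
e^{3z} is never zero on ℂ, so 2·e^{3z} takes every value in ℂ ∖ {0}. Adding 6 shifts the range to ℂ ∖ {6}. Thus f omits exactly the value 6.

Omitted value: 6.


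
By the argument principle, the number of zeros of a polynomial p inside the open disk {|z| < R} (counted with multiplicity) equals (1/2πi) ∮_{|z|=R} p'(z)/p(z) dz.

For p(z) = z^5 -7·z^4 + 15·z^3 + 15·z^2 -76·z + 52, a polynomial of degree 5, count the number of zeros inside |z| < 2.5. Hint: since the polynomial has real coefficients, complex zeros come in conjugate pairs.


The zeros of p are: (3 + 2i), (3 - 2i), -2, 2, 1.
Their magnitudes are: 3.606, 3.606, 2, 2, 1.
Zeros with |z| < R = 2.5: -2, 2, 1.
Count = 3.
By the argument principle, (1/2πi) ∮_{|z|=R} p'(z)/p(z) dz equals exactly this count.

Number of zeros inside |z| < 2.5: 3.


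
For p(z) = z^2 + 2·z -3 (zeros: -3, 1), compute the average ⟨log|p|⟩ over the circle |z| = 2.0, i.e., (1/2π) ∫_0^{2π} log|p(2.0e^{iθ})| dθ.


Zeros: -3, 1; r = 2.0.
Inside |z| < r: 1. Outside (|z| ≥ r): -3.
p(0) = -3, so log|p(0)| = log(3) = 1.0986.
Apply Jensen: I(r) = log|p(0)| + Σ_k log(r/|z_k|), summed over zeros inside |z| < r.
  log(r/|z_k|) for z_k = 1: log(2.0/1) = 0.6931
  Outside zeros (-3) contribute nothing to the Jensen sum.
Sum over inside zeros: 0.6931.
I(r) = log|p(0)| + (inside sum) = 1.0986 + 0.6931 = 1.7918.
Note: since some zeros are outside |z| ≤ r, the simplified n·log(r) form does NOT apply — only the inside zeros contribute.

I(r) ≈ 1.7918.


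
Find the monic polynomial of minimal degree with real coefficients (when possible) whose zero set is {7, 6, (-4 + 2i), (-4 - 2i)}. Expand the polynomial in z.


The polynomial is p(z) = ∏_{α ∈ S} (z − α), where S = {7, 6, (-4 + 2i), (-4 - 2i)}.
Expanding the product yields: p(z) = z^4 -5·z^3 -42·z^2 + 76·z + 840.
Note conjugate pairs combine to real quadratics: (z − (-4+2i))(z − (-4−2i)) = z² + 8z + 20.
The resulting polynomial has degree 4 and real coefficients as required.

p(z) = z^4 -5·z^3 -42·z^2 + 76·z + 840.


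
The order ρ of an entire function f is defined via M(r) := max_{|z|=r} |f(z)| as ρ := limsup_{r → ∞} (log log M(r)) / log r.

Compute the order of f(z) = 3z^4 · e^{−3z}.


M(r) = max_{|z|=r} |3|·|z|^4·|e^{−3z}| = 3·r^4 · e^{3r^1} (the factors attain their maxima compatibly on |z|=r). Then log M(r) = log 3 + 4·log r + 3r^1, dominated by the last term, so log log M(r) ~ 1·log r. The polynomial factor 3z^4 contributes only a log r term and does not affect the order. ρ = 1.
Therefore ρ = 1.

Order ρ = 1.


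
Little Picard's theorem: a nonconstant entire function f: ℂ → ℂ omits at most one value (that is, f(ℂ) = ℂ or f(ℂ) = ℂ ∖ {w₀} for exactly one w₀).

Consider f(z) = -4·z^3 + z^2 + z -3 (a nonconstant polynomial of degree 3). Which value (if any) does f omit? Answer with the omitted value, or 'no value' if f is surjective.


Little Picard bounds the complement of f(ℂ) to at most one point.
For every w ∈ ℂ, the equation p(z) − w = 0 is a nonconstant polynomial in z and hence has at least one root by the fundamental theorem of algebra. So p is surjective onto ℂ, omitting no value.

Omitted value: no value.


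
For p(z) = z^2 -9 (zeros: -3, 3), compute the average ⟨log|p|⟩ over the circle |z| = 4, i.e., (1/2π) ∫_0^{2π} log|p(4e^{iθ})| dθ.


Zeros: -3, 3; r = 4.
Inside |z| < r: -3, 3. Outside (|z| ≥ r): ∅.
p(0) = -9, so log|p(0)| = log(9) = 2.1972.
Apply Jensen: I(r) = log|p(0)| + Σ_k log(r/|z_k|), summed over zeros inside |z| < r.
  log(r/|z_k|) for z_k = -3: log(4/3) = 0.2877
  log(r/|z_k|) for z_k = 3: log(4/3) = 0.2877
Sum over inside zeros: 0.5754.
I(r) = log|p(0)| + (inside sum) = 2.1972 + 0.5754 = 2.7726.
Closed form (all zeros inside, monic): I(r) = n·log(r) = 2·log(4) = 2.7726. ✓

I(r) ≈ 2.7726.


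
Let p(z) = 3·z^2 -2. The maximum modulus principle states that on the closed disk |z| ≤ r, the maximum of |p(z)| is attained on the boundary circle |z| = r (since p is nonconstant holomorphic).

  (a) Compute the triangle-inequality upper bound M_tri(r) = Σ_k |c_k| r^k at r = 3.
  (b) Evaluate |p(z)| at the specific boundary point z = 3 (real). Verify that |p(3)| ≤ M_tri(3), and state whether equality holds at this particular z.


Coefficients: c_0 = -2, c_1 = 0, c_2 = 3. Radius r = 3.
Part (a). Triangle bound: M_tri(r) = Σ_k |c_k| r^k
  = |-2|·3^0 + |0|·3^1 + |3|·3^2
  = 2 + 0 + 27 = 29.
This bounds M(r) := max_{|z|=r} |p(z)| from above; equality holds iff all terms c_k z^k can be made to align in phase at a single z on |z|=r.
Part (b). At z = 3 (real, on the circle |z| = r):
  p(3) = (-2)·3^0 + (0)·3^1 + (3)·3^2 = 25.
  |p(3)| = 25.
Check: |p(3)| = 25 ≤ 29 = M_tri(3). ✓ Equality does not hold at z = 3 (the coefficients have mixed signs, so the terms do not all align in phase there).

M_tri(3) = 29; |p(3)| = 25; equality at z=3: no.


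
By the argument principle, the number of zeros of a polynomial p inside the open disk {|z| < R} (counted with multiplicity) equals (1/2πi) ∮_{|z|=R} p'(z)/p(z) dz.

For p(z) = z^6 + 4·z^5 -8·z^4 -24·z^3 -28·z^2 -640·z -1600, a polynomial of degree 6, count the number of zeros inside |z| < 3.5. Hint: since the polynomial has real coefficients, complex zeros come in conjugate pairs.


The zeros of p are: (-3 + 1i), (-3 - 1i), -4, (1 + 3i), (1 - 3i), 4.
Their magnitudes are: 3.162, 3.162, 4, 3.162, 3.162, 4.
Zeros with |z| < R = 3.5: (-3 + 1i), (-3 - 1i), (1 + 3i), (1 - 3i).
Count = 4.
By the argument principle, (1/2πi) ∮_{|z|=R} p'(z)/p(z) dz equals exactly this count.

Number of zeros inside |z| < 3.5: 4.


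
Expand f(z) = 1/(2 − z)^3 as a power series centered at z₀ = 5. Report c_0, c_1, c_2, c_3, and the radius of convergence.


Let w = z − z₀, so z = z₀ + w.
Then 2 − z = 2 − (z₀ + w) = (2 − z₀) − w = -3 − w.
f(z) = 1/(-3 − w)^3 = (1/(-3)^3) · (1 − w/(-3))^{−3}.
By the binomial series (1−u)^{−3} = Σ_{n≥0} C(n+2, 2) u^n for |u|<1, with u = w/(-3):
  c_n = C(n+2, 2) / (-3)^(n+3).
  c_0 = 1/(-3)^3 = -1/27.
  c_1 = 3/(-3)^4 = 1/27.
  c_2 = 6/(-3)^5 = -2/81.
  c_3 = 10/(-3)^6 = 10/729.
The series is valid for |w/d| < 1, i.e. |z − z₀| < |d|.
Radius of convergence: R = |2 − z₀| = |-3| = 3 (distance from z₀ to the singularity z = 2).

c_0 = -1/27, c_1 = 1/27, c_2 = -2/81, c_3 = 10/729; R = 3.


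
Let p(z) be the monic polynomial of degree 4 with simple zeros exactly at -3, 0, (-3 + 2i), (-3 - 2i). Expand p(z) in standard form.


The polynomial is p(z) = ∏_{α ∈ S} (z − α), where S = {-3, 0, (-3 + 2i), (-3 - 2i)}.
Expanding the product yields: p(z) = z^4 + 9·z^3 + 31·z^2 + 39·z.
Note conjugate pairs combine to real quadratics: (z − (-3+2i))(z − (-3−2i)) = z² + 6z + 13.
The resulting polynomial has degree 4 and real coefficients as required.

p(z) = z^4 + 9·z^3 + 31·z^2 + 39·z.


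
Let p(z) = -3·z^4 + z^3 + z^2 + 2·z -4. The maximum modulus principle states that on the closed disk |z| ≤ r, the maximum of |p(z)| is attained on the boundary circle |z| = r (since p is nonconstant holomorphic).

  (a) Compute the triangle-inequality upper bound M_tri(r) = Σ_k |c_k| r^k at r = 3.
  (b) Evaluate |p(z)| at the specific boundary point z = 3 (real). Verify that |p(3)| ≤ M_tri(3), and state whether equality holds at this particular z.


Coefficients: c_0 = -4, c_1 = 2, c_2 = 1, c_3 = 1, c_4 = -3. Radius r = 3.
Part (a). Triangle bound: M_tri(r) = Σ_k |c_k| r^k
  = |-4|·3^0 + |2|·3^1 + |1|·3^2 + |1|·3^3 + |-3|·3^4
  = 4 + 6 + 9 + 27 + 243 = 289.
This bounds M(r) := max_{|z|=r} |p(z)| from above; equality holds iff all terms c_k z^k can be made to align in phase at a single z on |z|=r.
Part (b). At z = 3 (real, on the circle |z| = r):
  p(3) = (-4)·3^0 + (2)·3^1 + (1)·3^2 + (1)·3^3 + (-3)·3^4 = -205.
  |p(3)| = 205.
Check: |p(3)| = 205 ≤ 289 = M_tri(3). ✓ Equality does not hold at z = 3 (the coefficients have mixed signs, so the terms do not all align in phase there).

M_tri(3) = 289; |p(3)| = 205; equality at z=3: no.


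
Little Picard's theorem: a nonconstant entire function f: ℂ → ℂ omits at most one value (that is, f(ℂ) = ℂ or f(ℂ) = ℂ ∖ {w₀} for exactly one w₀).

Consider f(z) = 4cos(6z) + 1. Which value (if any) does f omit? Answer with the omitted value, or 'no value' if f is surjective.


Little Picard bounds the complement of f(ℂ) to at most one point.
cos is entire and surjective onto ℂ: for every w ∈ ℂ, cos(ζ) = w has a solution ζ ∈ ℂ (e.g., via the complex inverse arccos). With ζ = 6z this gives z = ζ/(6). Then 4·cos(6z) takes every value in 4·ℂ = ℂ, and adding 1 is a bijection of ℂ. So f is surjective and omits no value. (Note: only on the real line is cos bounded by [−1, 1].)

Omitted value: no value.


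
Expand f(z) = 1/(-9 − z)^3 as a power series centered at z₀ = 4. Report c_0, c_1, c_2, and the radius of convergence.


Let w = z − z₀, so z = z₀ + w.
Then -9 − z = -9 − (z₀ + w) = (-9 − z₀) − w = -13 − w.
f(z) = 1/(-13 − w)^3 = (1/(-13)^3) · (1 − w/(-13))^{−3}.
By the binomial series (1−u)^{−3} = Σ_{n≥0} C(n+2, 2) u^n for |u|<1, with u = w/(-13):
  c_n = C(n+2, 2) / (-13)^(n+3).
  c_0 = 1/(-13)^3 = -1/2197.
  c_1 = 3/(-13)^4 = 3/28561.
  c_2 = 6/(-13)^5 = -6/371293.
The series is valid for |w/d| < 1, i.e. |z − z₀| < |d|.
Radius of convergence: R = |-9 − z₀| = |-13| = 13 (distance from z₀ to the singularity z = -9).

c_0 = -1/2197, c_1 = 3/28561, c_2 = -6/371293; R = 13.


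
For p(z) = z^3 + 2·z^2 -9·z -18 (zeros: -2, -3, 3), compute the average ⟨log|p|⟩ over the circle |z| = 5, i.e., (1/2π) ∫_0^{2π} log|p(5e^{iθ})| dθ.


Zeros: -3, -2, 3; r = 5.
Inside |z| < r: -3, -2, 3. Outside (|z| ≥ r): ∅.
p(0) = -18, so log|p(0)| = log(18) = 2.8904.
Apply Jensen: I(r) = log|p(0)| + Σ_k log(r/|z_k|), summed over zeros inside |z| < r.
  log(r/|z_k|) for z_k = -2: log(5/2) = 0.9163
  log(r/|z_k|) for z_k = -3: log(5/3) = 0.5108
  log(r/|z_k|) for z_k = 3: log(5/3) = 0.5108
Sum over inside zeros: 1.9379.
I(r) = log|p(0)| + (inside sum) = 2.8904 + 1.9379 = 4.8283.
Closed form (all zeros inside, monic): I(r) = n·log(r) = 3·log(5) = 4.8283. ✓

I(r) ≈ 4.8283.


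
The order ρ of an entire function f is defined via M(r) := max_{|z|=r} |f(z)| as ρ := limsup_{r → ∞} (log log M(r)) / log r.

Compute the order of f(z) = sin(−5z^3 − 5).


Write sin(w) = (e^{iw} ± e^{−iw})/(2 or 2i), so |sin(w)| ≤ e^{|w|}. With w = −5z^3 − 5, |w| ≤ 5r^3 + 5 on |z|=r, giving M(r) ≤ e^{5r^3 + 5} and ρ ≤ 3. For the lower bound, choose z on |z|=r with -5z^3 purely imaginary of modulus 5r^3; then |sin(−5z^3 − 5)| grows like e^{5r^3}/2, so ρ ≥ 3. Hence ρ = 3.
Therefore ρ = 3.

Order ρ = 3.


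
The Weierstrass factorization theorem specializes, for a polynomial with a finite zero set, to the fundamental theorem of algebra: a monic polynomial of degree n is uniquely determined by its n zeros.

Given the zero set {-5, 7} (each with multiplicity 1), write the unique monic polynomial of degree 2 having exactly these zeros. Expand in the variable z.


The polynomial is p(z) = ∏_{α ∈ S} (z − α), where S = {-5, 7}.
Expanding the product yields: p(z) = z^2 -2·z -35.
The resulting polynomial has degree 2 and real coefficients as required.

p(z) = z^2 -2·z -35.


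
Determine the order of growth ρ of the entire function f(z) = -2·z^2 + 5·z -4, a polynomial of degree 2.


|f(z)| ≤ Σ|c_k|·r^k = O(r^2) as r → ∞. Polynomial growth is O(e^{r^ε}) for every ε > 0 (since r^2/e^{r^ε} → 0), so ρ ≤ ε for all ε > 0, i.e. ρ = 0. Every nonconstant polynomial has order 0.
Therefore ρ = 0.

Order ρ = 0.


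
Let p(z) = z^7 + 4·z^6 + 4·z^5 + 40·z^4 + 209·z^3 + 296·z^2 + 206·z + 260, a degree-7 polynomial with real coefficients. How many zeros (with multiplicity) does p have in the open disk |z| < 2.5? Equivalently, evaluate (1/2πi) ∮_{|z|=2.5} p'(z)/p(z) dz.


The zeros of p are: (-3 + 1i), (-3 - 1i), (2 + 3i), (2 - 3i), -2, (0 + 1i), (0 - 1i).
Their magnitudes are: 3.162, 3.162, 3.606, 3.606, 2, 1, 1.
Zeros with |z| < R = 2.5: -2, (0 + 1i), (0 - 1i).
Count = 3.
By the argument principle, (1/2πi) ∮_{|z|=R} p'(z)/p(z) dz equals exactly this count.

Number of zeros inside |z| < 2.5: 3.


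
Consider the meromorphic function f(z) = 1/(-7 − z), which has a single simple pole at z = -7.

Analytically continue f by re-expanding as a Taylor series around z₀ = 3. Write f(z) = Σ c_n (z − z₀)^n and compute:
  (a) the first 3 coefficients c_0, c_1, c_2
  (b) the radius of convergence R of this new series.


Let w = z − z₀, so z = z₀ + w.
Then -7 − z = -7 − (z₀ + w) = (-7 − z₀) − w = -10 − w.
f(z) = 1/(-10 − w) = (1/(-10)) · 1/(1 − w/(-10)) = Σ_{n≥0} w^n / (-10)^(n+1).
So c_n = 1/(-10)^(n+1):
  c_0 = 1/(-10)^1 = -1/10.
  c_1 = 1/(-10)^2 = 1/100.
  c_2 = 1/(-10)^3 = -1/1000.
The series is valid for |w/d| < 1, i.e. |z − z₀| < |d|.
Radius of convergence: R = |-7 − z₀| = |-10| = 10 (distance from z₀ to the singularity z = -7).

c_0 = -1/10, c_1 = 1/100, c_2 = -1/1000; R = 10.


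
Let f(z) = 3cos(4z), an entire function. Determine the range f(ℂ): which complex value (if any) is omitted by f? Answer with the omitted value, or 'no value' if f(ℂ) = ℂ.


Little Picard bounds the complement of f(ℂ) to at most one point.
cos is entire and surjective onto ℂ: for every w ∈ ℂ, cos(ζ) = w has a solution ζ ∈ ℂ (e.g., via the complex inverse arccos). With ζ = 4z this gives z = ζ/(4). Then 3·cos(4z) takes every value in 3·ℂ = ℂ, and adding 0 is a bijection of ℂ. So f is surjective and omits no value. (Note: only on the real line is cos bounded by [−1, 1].)

Omitted value: no value.


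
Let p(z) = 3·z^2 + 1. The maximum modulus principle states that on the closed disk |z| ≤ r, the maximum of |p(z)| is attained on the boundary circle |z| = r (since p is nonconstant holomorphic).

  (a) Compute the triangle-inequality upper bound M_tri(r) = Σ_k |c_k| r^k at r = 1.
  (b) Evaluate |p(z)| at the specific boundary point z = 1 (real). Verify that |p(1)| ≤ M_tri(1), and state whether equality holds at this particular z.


Coefficients: c_0 = 1, c_1 = 0, c_2 = 3. Radius r = 1.
Part (a). Triangle bound: M_tri(r) = Σ_k |c_k| r^k
  = |1|·1^0 + |0|·1^1 + |3|·1^2
  = 1 + 0 + 3 = 4.
This bounds M(r) := max_{|z|=r} |p(z)| from above; equality holds iff all terms c_k z^k can be made to align in phase at a single z on |z|=r.
Part (b). At z = 1 (real, on the circle |z| = r):
  p(1) = (1)·1^0 + (0)·1^1 + (3)·1^2 = 4.
  |p(1)| = 4.
Since all nonzero coefficients share the same sign, |p(1)| = 4 = M_tri(1); the triangle bound is attained at z = 1, so in fact M(r) = 4.

M_tri(1) = 4; |p(1)| = 4; equality at z=1: yes.


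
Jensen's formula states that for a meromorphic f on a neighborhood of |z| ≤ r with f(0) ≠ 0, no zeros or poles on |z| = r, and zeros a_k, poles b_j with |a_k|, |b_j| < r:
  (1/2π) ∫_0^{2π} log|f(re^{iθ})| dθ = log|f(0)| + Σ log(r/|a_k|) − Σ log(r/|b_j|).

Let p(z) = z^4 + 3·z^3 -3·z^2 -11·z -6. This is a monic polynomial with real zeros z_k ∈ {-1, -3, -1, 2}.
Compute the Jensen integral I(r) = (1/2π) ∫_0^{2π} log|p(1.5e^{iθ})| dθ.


Zeros: -3, -1, -1, 2; r = 1.5.
Inside |z| < r: -1, -1. Outside (|z| ≥ r): -3, 2.
p(0) = -6, so log|p(0)| = log(6) = 1.7918.
Apply Jensen: I(r) = log|p(0)| + Σ_k log(r/|z_k|), summed over zeros inside |z| < r.
  log(r/|z_k|) for z_k = -1: log(1.5/1) = 0.4055
  log(r/|z_k|) for z_k = -1: log(1.5/1) = 0.4055
  Outside zeros (-3, 2) contribute nothing to the Jensen sum.
Sum over inside zeros: 0.8109.
I(r) = log|p(0)| + (inside sum) = 1.7918 + 0.8109 = 2.6027.
Note: since some zeros are outside |z| ≤ r, the simplified n·log(r) form does NOT apply — only the inside zeros contribute.

I(r) ≈ 2.6027.


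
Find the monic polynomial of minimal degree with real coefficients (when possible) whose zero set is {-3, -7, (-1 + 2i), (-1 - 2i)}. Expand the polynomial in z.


The polynomial is p(z) = ∏_{α ∈ S} (z − α), where S = {-3, -7, (-1 + 2i), (-1 - 2i)}.
Expanding the product yields: p(z) = z^4 + 12·z^3 + 46·z^2 + 92·z + 105.
Note conjugate pairs combine to real quadratics: (z − (-1+2i))(z − (-1−2i)) = z² + 2z + 5.
The resulting polynomial has degree 4 and real coefficients as required.

p(z) = z^4 + 12·z^3 + 46·z^2 + 92·z + 105.


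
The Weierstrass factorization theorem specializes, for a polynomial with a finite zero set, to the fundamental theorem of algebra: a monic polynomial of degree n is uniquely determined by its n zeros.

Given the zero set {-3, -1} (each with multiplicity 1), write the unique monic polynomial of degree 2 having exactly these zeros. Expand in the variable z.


The polynomial is p(z) = ∏_{α ∈ S} (z − α), where S = {-3, -1}.
Expanding the product yields: p(z) = z^2 + 4·z + 3.
The resulting polynomial has degree 2 and real coefficients as required.

p(z) = z^2 + 4·z + 3.


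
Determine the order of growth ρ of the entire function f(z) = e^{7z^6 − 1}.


|e^{7z^6 − 1}| = e^{Re(7·z^6) + -1} ≤ e^{7|z|^6 + -1} = e^{7r^6 + -1} on |z| = r, so ρ ≤ 6. Choosing z on |z|=r so that 7·z^6 is real positive (always possible by picking arg z appropriately) gives |f(z)| = e^{7r^6 + -1}, matching the bound. The additive constant -1 does not affect log log M(r) ~ 6·log r. Hence ρ = 6.
Therefore ρ = 6.

Order ρ = 6.


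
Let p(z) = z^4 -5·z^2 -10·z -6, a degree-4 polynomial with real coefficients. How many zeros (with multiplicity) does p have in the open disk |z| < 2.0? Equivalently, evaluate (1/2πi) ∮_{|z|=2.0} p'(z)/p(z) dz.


The zeros of p are: 3, -1, (-1 + 1i), (-1 - 1i).
Their magnitudes are: 3, 1, 1.414, 1.414.
Zeros with |z| < R = 2.0: -1, (-1 + 1i), (-1 - 1i).
Count = 3.
By the argument principle, (1/2πi) ∮_{|z|=R} p'(z)/p(z) dz equals exactly this count.

Number of zeros inside |z| < 2.0: 3.


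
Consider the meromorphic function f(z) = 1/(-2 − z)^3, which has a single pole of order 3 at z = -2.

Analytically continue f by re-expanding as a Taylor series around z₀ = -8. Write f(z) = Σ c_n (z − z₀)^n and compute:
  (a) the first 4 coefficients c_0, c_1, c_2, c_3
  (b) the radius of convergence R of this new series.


Let w = z − z₀, so z = z₀ + w.
Then -2 − z = -2 − (z₀ + w) = (-2 − z₀) − w = 6 − w.
f(z) = 1/(6 − w)^3 = (1/(6)^3) · (1 − w/(6))^{−3}.
By the binomial series (1−u)^{−3} = Σ_{n≥0} C(n+2, 2) u^n for |u|<1, with u = w/(6):
  c_n = C(n+2, 2) / (6)^(n+3).
  c_0 = 1/(6)^3 = 1/216.
  c_1 = 3/(6)^4 = 1/432.
  c_2 = 6/(6)^5 = 1/1296.
  c_3 = 10/(6)^6 = 5/23328.
The series is valid for |w/d| < 1, i.e. |z − z₀| < |d|.
Radius of convergence: R = |-2 − z₀| = |6| = 6 (distance from z₀ to the singularity z = -2).

c_0 = 1/216, c_1 = 1/432, c_2 = 1/1296, c_3 = 5/23328; R = 6.


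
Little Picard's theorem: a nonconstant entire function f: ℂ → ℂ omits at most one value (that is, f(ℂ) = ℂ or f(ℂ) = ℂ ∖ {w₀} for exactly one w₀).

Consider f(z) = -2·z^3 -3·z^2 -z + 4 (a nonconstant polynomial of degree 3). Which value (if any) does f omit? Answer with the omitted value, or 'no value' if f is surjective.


Little Picard bounds the complement of f(ℂ) to at most one point.
For every w ∈ ℂ, the equation p(z) − w = 0 is a nonconstant polynomial in z and hence has at least one root by the fundamental theorem of algebra. So p is surjective onto ℂ, omitting no value.

Omitted value: no value.


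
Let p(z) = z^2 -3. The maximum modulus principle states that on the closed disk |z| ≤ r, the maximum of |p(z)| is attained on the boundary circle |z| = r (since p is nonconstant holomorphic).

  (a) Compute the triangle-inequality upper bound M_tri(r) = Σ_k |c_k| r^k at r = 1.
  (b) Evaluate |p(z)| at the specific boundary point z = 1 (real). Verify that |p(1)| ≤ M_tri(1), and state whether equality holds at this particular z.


Coefficients: c_0 = -3, c_1 = 0, c_2 = 1. Radius r = 1.
Part (a). Triangle bound: M_tri(r) = Σ_k |c_k| r^k
  = |-3|·1^0 + |0|·1^1 + |1|·1^2
  = 3 + 0 + 1 = 4.
This bounds M(r) := max_{|z|=r} |p(z)| from above; equality holds iff all terms c_k z^k can be made to align in phase at a single z on |z|=r.
Part (b). At z = 1 (real, on the circle |z| = r):
  p(1) = (-3)·1^0 + (0)·1^1 + (1)·1^2 = -2.
  |p(1)| = 2.
Check: |p(1)| = 2 ≤ 4 = M_tri(1). ✓ Equality does not hold at z = 1 (the coefficients have mixed signs, so the terms do not all align in phase there).

M_tri(1) = 4; |p(1)| = 2; equality at z=1: no.


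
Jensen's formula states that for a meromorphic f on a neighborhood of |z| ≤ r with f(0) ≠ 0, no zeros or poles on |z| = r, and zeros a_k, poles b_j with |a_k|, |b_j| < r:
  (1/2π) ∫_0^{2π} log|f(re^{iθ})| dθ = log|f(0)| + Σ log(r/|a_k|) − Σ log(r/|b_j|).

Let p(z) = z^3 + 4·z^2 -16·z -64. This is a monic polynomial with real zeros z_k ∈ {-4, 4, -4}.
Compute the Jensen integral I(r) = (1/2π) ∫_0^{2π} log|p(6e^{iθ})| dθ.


Zeros: -4, -4, 4; r = 6.
Inside |z| < r: -4, -4, 4. Outside (|z| ≥ r): ∅.
p(0) = -64, so log|p(0)| = log(64) = 4.1589.
Apply Jensen: I(r) = log|p(0)| + Σ_k log(r/|z_k|), summed over zeros inside |z| < r.
  log(r/|z_k|) for z_k = -4: log(6/4) = 0.4055
  log(r/|z_k|) for z_k = 4: log(6/4) = 0.4055
  log(r/|z_k|) for z_k = -4: log(6/4) = 0.4055
Sum over inside zeros: 1.2164.
I(r) = log|p(0)| + (inside sum) = 4.1589 + 1.2164 = 5.3753.
Closed form (all zeros inside, monic): I(r) = n·log(r) = 3·log(6) = 5.3753. ✓

I(r) ≈ 5.3753.


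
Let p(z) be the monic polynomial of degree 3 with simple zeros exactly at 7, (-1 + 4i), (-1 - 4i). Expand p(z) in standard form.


The polynomial is p(z) = ∏_{α ∈ S} (z − α), where S = {7, (-1 + 4i), (-1 - 4i)}.
Expanding the product yields: p(z) = z^3 -5·z^2 + 3·z -119.
Note conjugate pairs combine to real quadratics: (z − (-1+4i))(z − (-1−4i)) = z² + 2z + 17.
The resulting polynomial has degree 3 and real coefficients as required.

p(z) = z^3 -5·z^2 + 3·z -119.


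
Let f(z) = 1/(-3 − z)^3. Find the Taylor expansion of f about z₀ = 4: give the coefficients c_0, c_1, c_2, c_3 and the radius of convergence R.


Let w = z − z₀, so z = z₀ + w.
Then -3 − z = -3 − (z₀ + w) = (-3 − z₀) − w = -7 − w.
f(z) = 1/(-7 − w)^3 = (1/(-7)^3) · (1 − w/(-7))^{−3}.
By the binomial series (1−u)^{−3} = Σ_{n≥0} C(n+2, 2) u^n for |u|<1, with u = w/(-7):
  c_n = C(n+2, 2) / (-7)^(n+3).
  c_0 = 1/(-7)^3 = -1/343.
  c_1 = 3/(-7)^4 = 3/2401.
  c_2 = 6/(-7)^5 = -6/16807.
  c_3 = 10/(-7)^6 = 10/117649.
The series is valid for |w/d| < 1, i.e. |z − z₀| < |d|.
Radius of convergence: R = |-3 − z₀| = |-7| = 7 (distance from z₀ to the singularity z = -3).

c_0 = -1/343, c_1 = 3/2401, c_2 = -6/16807, c_3 = 10/117649; R = 7.


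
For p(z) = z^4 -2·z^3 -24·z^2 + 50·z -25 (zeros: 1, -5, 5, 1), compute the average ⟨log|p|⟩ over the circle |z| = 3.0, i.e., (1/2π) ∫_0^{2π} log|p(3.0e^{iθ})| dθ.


Zeros: -5, 1, 1, 5; r = 3.0.
Inside |z| < r: 1, 1. Outside (|z| ≥ r): -5, 5.
p(0) = -25, so log|p(0)| = log(25) = 3.2189.
Apply Jensen: I(r) = log|p(0)| + Σ_k log(r/|z_k|), summed over zeros inside |z| < r.
  log(r/|z_k|) for z_k = 1: log(3.0/1) = 1.0986
  log(r/|z_k|) for z_k = 1: log(3.0/1) = 1.0986
  Outside zeros (-5, 5) contribute nothing to the Jensen sum.
Sum over inside zeros: 2.1972.
I(r) = log|p(0)| + (inside sum) = 3.2189 + 2.1972 = 5.4161.
Note: since some zeros are outside |z| ≤ r, the simplified n·log(r) form does NOT apply — only the inside zeros contribute.

I(r) ≈ 5.4161.


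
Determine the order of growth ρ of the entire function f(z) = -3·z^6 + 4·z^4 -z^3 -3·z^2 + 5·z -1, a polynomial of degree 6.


|f(z)| ≤ Σ|c_k|·r^k = O(r^6) as r → ∞. Polynomial growth is O(e^{r^ε}) for every ε > 0 (since r^6/e^{r^ε} → 0), so ρ ≤ ε for all ε > 0, i.e. ρ = 0. Every nonconstant polynomial has order 0.
Therefore ρ = 0.

Order ρ = 0.


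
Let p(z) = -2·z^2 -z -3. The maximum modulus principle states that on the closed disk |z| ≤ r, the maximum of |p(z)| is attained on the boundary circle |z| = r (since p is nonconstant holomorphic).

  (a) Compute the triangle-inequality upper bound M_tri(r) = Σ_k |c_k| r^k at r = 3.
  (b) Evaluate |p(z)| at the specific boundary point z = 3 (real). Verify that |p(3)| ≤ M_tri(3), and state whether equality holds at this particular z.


Coefficients: c_0 = -3, c_1 = -1, c_2 = -2. Radius r = 3.
Part (a). Triangle bound: M_tri(r) = Σ_k |c_k| r^k
  = |-3|·3^0 + |-1|·3^1 + |-2|·3^2
  = 3 + 3 + 18 = 24.
This bounds M(r) := max_{|z|=r} |p(z)| from above; equality holds iff all terms c_k z^k can be made to align in phase at a single z on |z|=r.
Part (b). At z = 3 (real, on the circle |z| = r):
  p(3) = (-3)·3^0 + (-1)·3^1 + (-2)·3^2 = -24.
  |p(3)| = 24.
Since all nonzero coefficients share the same sign, |p(3)| = 24 = M_tri(3); the triangle bound is attained at z = 3, so in fact M(r) = 24.

M_tri(3) = 24; |p(3)| = 24; equality at z=3: yes.
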